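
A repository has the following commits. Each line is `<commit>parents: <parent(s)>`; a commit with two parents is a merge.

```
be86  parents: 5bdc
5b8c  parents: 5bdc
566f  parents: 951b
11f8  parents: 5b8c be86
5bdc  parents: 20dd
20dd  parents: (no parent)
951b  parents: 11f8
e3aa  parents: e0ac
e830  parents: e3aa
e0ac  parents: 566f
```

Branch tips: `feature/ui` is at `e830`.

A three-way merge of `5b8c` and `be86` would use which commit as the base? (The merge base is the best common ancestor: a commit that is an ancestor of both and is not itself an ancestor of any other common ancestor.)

Ancestors of 5b8c: {20dd, 5b8c, 5bdc}.
Ancestors of be86: {20dd, 5bdc, be86}.
Common ancestors: {20dd, 5bdc}.
Among these, 5bdc is not an ancestor of any other common ancestor — it is the merge base.

5bdc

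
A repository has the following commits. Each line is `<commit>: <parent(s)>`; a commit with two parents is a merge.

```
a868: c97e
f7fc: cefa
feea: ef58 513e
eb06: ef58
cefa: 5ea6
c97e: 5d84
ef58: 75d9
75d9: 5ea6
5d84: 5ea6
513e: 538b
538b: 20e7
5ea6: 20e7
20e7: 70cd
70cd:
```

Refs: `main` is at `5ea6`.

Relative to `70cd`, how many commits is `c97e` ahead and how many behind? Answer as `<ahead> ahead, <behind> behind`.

Reachable from c97e: {20e7, 5d84, 5ea6, 70cd, c97e}.
Reachable from 70cd: {70cd}.
Only in c97e's history (ahead): {20e7, 5d84, 5ea6, c97e} — 4.
Only in 70cd's history (behind): {} — 0.

4 ahead, 0 behind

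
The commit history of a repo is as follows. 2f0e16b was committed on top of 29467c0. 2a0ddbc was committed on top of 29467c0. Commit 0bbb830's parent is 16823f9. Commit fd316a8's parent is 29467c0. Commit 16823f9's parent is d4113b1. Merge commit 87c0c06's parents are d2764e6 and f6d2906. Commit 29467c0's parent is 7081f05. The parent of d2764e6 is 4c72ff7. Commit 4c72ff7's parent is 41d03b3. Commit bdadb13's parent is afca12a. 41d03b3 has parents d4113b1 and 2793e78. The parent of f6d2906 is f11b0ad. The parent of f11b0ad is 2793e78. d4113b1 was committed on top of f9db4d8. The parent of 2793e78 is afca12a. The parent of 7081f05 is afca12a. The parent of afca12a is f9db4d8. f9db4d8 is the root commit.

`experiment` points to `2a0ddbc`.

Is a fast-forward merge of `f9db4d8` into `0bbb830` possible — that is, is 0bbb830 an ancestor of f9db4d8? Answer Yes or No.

A fast-forward from 0bbb830 to f9db4d8 is possible iff 0bbb830 is an ancestor of f9db4d8.
Ancestors of f9db4d8: {f9db4d8}.
0bbb830 is not among them, so fast-forward is not possible.

No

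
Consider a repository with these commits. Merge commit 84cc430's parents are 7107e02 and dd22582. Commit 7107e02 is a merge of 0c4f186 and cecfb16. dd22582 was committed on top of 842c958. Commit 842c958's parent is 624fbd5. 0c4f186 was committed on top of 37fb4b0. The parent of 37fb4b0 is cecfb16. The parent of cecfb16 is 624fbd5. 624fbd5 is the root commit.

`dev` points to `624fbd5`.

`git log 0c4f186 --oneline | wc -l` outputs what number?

Walking parent pointers from 0c4f186: reachable set = {0c4f186, 37fb4b0, 624fbd5, cecfb16}.
That is 4 commits.

4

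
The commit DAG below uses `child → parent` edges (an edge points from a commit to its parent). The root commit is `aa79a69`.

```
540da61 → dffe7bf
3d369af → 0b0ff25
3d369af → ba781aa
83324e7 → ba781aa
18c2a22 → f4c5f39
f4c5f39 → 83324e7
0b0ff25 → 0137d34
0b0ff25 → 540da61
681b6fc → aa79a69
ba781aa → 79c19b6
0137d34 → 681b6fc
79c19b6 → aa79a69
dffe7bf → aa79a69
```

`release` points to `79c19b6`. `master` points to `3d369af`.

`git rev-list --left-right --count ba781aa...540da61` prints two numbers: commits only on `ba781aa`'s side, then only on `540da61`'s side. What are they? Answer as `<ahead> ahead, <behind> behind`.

Reachable from ba781aa: {79c19b6, aa79a69, ba781aa}.
Reachable from 540da61: {540da61, aa79a69, dffe7bf}.
Only in ba781aa's history (ahead): {79c19b6, ba781aa} — 2.
Only in 540da61's history (behind): {540da61, dffe7bf} — 2.

2 ahead, 2 behind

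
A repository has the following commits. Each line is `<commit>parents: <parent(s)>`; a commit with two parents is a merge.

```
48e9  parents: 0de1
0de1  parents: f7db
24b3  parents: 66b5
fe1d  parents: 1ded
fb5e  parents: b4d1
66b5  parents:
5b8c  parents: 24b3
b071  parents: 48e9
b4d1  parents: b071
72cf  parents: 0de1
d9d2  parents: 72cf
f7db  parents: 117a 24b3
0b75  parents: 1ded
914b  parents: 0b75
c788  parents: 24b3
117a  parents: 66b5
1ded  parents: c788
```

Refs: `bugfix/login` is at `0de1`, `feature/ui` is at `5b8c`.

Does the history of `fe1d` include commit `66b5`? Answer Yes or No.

Ancestors of fe1d (commits reachable by following parents): {1ded, 24b3, 66b5, c788, fe1d}.
66b5 is in that set, so it is an ancestor of fe1d.

Yes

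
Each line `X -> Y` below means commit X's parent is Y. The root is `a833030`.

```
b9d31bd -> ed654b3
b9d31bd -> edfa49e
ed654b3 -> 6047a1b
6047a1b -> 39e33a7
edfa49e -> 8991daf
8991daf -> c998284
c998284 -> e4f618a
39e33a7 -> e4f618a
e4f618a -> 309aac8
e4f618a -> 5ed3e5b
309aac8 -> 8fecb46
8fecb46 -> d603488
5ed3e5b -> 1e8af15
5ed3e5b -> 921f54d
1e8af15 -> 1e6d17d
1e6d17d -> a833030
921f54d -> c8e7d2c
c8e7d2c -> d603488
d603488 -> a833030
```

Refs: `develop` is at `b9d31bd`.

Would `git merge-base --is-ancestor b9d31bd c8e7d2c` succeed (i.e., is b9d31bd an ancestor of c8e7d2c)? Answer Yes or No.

Ancestors of c8e7d2c: {a833030, c8e7d2c, d603488}.
b9d31bd is not in that set, so it is not an ancestor of c8e7d2c.

No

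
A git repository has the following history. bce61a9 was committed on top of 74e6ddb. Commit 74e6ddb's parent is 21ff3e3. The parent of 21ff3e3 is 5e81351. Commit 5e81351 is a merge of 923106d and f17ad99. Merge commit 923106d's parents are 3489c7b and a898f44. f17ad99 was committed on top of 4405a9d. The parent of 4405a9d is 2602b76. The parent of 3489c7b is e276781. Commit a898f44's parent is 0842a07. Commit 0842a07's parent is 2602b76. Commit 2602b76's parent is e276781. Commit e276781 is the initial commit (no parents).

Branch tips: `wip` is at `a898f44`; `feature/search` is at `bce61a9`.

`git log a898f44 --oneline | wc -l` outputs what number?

4

Walking parent pointers from a898f44: reachable set = {0842a07, 2602b76, a898f44, e276781}.
That is 4 commits.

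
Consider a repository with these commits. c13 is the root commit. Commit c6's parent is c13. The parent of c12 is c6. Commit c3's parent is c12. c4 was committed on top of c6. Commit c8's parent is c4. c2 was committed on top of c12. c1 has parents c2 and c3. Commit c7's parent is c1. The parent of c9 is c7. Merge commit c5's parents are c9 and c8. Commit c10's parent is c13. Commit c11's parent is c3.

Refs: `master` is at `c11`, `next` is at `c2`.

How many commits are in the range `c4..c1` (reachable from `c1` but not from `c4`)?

4

Reachable from c1: {c1, c12, c13, c2, c3, c6}.
Reachable from c4: {c13, c4, c6}.
In c1's history but not c4's: {c1, c12, c2, c3} — 4 commits.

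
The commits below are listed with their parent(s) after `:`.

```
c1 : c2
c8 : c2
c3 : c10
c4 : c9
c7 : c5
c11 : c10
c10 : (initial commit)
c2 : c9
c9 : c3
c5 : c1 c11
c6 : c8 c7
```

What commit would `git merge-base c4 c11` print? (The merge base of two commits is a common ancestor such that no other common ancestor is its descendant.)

Ancestors of c4: {c10, c3, c4, c9}.
Ancestors of c11: {c10, c11}.
Common ancestors: {c10}.
The only common ancestor is c10, so it is the merge base.

c10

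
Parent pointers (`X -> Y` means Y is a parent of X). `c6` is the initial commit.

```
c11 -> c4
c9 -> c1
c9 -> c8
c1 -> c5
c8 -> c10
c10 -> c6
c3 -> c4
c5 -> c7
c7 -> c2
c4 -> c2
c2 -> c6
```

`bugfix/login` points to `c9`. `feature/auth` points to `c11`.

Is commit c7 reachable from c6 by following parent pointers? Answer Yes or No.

No

Ancestors of c6: {c6}.
c7 is not in that set, so it is not an ancestor of c6.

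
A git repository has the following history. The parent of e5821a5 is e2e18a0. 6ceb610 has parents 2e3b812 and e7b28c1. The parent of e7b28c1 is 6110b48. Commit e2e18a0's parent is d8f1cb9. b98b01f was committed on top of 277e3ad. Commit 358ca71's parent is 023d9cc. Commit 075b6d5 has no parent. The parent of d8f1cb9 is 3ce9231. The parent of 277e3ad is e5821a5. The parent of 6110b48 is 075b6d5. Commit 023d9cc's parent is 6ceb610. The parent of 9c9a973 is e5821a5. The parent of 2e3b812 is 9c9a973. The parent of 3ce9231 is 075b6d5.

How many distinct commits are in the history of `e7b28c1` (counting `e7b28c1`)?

3

Walking parent pointers from e7b28c1: reachable set = {075b6d5, 6110b48, e7b28c1}.
That is 3 commits.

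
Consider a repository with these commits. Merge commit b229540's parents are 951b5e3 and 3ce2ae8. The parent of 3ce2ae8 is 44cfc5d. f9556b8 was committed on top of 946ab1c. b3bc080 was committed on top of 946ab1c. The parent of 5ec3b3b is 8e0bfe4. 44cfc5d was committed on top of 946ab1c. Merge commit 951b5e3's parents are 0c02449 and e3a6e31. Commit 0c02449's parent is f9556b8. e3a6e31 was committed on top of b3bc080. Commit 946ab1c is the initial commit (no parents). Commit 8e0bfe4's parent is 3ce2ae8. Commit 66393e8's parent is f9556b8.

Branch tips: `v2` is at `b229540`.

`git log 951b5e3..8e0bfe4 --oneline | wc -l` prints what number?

Reachable from 8e0bfe4: {3ce2ae8, 44cfc5d, 8e0bfe4, 946ab1c}.
Reachable from 951b5e3: {0c02449, 946ab1c, 951b5e3, b3bc080, e3a6e31, f9556b8}.
In 8e0bfe4's history but not 951b5e3's: {3ce2ae8, 44cfc5d, 8e0bfe4} — 3 commits.

3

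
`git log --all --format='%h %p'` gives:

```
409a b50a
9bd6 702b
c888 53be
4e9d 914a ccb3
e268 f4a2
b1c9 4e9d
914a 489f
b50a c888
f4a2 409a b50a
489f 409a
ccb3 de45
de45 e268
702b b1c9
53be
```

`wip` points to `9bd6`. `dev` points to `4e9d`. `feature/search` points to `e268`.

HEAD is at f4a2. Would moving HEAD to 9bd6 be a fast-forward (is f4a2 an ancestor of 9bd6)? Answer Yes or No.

A fast-forward from f4a2 to 9bd6 is possible iff f4a2 is an ancestor of 9bd6.
Ancestors of 9bd6: {409a, 489f, 4e9d, 53be, 702b, 914a, 9bd6, b1c9, b50a, c888, ccb3, de45, e268, f4a2}.
f4a2 is among them, so fast-forward is possible.

Yes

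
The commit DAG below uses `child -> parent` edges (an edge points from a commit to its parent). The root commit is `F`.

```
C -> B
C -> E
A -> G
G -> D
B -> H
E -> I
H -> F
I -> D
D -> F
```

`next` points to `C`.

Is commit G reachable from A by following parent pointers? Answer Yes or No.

Yes

Ancestors of A (commits reachable by following parents): {A, D, F, G}.
G is in that set, so it is an ancestor of A.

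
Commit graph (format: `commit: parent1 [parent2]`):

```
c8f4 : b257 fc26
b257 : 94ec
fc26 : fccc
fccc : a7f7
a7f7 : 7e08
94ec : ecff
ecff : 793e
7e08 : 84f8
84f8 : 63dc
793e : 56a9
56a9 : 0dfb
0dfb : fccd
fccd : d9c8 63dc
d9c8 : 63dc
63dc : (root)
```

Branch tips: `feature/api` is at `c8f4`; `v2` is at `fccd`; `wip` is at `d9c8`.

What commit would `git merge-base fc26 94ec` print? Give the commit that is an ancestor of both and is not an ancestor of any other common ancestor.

Ancestors of fc26: {63dc, 7e08, 84f8, a7f7, fc26, fccc}.
Ancestors of 94ec: {0dfb, 56a9, 63dc, 793e, 94ec, d9c8, ecff, fccd}.
Common ancestors: {63dc}.
The only common ancestor is 63dc, so it is the merge base.

63dc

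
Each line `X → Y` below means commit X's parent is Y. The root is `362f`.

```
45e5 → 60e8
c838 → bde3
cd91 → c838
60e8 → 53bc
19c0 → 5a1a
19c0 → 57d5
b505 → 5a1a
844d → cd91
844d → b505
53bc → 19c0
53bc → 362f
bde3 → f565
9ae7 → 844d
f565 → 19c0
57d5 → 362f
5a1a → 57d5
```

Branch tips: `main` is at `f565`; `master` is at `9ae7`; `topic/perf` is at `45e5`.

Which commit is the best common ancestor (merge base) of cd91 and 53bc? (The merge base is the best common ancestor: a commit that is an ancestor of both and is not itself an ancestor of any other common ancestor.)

19c0

Ancestors of cd91: {19c0, 362f, 57d5, 5a1a, bde3, c838, cd91, f565}.
Ancestors of 53bc: {19c0, 362f, 53bc, 57d5, 5a1a}.
Common ancestors: {19c0, 362f, 57d5, 5a1a}.
Among these, 19c0 is not an ancestor of any other common ancestor — it is the merge base.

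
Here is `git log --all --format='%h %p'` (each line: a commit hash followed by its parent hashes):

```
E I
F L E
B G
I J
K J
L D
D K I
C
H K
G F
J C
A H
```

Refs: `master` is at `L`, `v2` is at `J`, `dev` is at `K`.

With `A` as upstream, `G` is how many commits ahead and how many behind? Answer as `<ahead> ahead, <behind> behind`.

6 ahead, 2 behind

Reachable from G: {C, D, E, F, G, I, J, K, L}.
Reachable from A: {A, C, H, J, K}.
Only in G's history (ahead): {D, E, F, G, I, L} — 6.
Only in A's history (behind): {A, H} — 2.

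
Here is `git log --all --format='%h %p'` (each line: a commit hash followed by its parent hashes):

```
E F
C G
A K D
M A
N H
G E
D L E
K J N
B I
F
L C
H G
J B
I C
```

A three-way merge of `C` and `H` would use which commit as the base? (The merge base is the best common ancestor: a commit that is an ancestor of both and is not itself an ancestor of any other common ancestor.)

G

Ancestors of C: {C, E, F, G}.
Ancestors of H: {E, F, G, H}.
Common ancestors: {E, F, G}.
Among these, G is not an ancestor of any other common ancestor — it is the merge base.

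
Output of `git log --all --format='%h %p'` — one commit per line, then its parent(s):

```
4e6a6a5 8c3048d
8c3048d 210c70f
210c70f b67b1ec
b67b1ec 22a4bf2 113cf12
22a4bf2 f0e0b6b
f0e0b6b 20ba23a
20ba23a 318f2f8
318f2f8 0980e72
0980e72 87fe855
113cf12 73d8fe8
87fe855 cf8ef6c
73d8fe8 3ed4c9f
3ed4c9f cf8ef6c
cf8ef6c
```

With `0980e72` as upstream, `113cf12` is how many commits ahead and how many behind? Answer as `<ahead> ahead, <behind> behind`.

Reachable from 113cf12: {113cf12, 3ed4c9f, 73d8fe8, cf8ef6c}.
Reachable from 0980e72: {0980e72, 87fe855, cf8ef6c}.
Only in 113cf12's history (ahead): {113cf12, 3ed4c9f, 73d8fe8} — 3.
Only in 0980e72's history (behind): {0980e72, 87fe855} — 2.

3 ahead, 2 behind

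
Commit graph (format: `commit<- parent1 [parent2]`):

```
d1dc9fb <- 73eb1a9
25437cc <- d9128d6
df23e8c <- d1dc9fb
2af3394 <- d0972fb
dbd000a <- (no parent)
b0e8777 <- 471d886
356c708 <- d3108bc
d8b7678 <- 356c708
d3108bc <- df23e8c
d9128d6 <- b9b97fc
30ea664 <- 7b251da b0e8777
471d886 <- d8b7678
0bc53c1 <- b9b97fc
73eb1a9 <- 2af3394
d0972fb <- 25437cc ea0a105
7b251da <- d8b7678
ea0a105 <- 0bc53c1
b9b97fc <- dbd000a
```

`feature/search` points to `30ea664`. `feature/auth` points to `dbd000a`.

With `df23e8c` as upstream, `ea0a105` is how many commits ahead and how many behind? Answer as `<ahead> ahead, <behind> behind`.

0 ahead, 7 behind

Reachable from ea0a105: {0bc53c1, b9b97fc, dbd000a, ea0a105}.
Reachable from df23e8c: {0bc53c1, 25437cc, 2af3394, 73eb1a9, b9b97fc, d0972fb, d1dc9fb, d9128d6, dbd000a, df23e8c, ea0a105}.
Only in ea0a105's history (ahead): {} — 0.
Only in df23e8c's history (behind): {25437cc, 2af3394, 73eb1a9, d0972fb, d1dc9fb, d9128d6, df23e8c} — 7.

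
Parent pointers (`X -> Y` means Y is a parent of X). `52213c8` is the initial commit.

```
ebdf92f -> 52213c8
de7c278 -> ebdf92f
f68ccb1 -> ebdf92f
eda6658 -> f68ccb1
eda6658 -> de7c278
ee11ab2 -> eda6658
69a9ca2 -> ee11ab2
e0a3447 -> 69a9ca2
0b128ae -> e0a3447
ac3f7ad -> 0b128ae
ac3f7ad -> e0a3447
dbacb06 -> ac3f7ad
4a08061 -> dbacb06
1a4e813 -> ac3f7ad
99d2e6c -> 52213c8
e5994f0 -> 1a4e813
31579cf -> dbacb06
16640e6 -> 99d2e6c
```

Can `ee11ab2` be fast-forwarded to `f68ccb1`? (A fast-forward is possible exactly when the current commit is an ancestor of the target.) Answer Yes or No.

A fast-forward from ee11ab2 to f68ccb1 is possible iff ee11ab2 is an ancestor of f68ccb1.
Ancestors of f68ccb1: {52213c8, ebdf92f, f68ccb1}.
ee11ab2 is not among them, so fast-forward is not possible.

No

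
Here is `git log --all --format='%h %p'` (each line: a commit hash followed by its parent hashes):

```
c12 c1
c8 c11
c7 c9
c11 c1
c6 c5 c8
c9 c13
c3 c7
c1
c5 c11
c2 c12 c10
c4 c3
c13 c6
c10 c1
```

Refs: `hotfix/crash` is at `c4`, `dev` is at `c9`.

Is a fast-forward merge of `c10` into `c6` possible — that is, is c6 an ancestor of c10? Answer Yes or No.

A fast-forward from c6 to c10 is possible iff c6 is an ancestor of c10.
Ancestors of c10: {c1, c10}.
c6 is not among them, so fast-forward is not possible.

No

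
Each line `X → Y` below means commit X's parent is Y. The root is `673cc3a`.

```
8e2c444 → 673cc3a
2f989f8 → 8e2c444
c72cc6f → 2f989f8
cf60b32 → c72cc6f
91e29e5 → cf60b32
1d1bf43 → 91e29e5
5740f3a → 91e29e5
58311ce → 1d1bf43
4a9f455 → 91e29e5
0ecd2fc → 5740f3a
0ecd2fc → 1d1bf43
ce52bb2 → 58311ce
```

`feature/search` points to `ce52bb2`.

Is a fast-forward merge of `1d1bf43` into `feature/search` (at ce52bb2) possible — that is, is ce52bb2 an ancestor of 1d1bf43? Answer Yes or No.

No

A fast-forward from ce52bb2 to 1d1bf43 is possible iff ce52bb2 is an ancestor of 1d1bf43.
Ancestors of 1d1bf43: {1d1bf43, 2f989f8, 673cc3a, 8e2c444, 91e29e5, c72cc6f, cf60b32}.
ce52bb2 is not among them, so fast-forward is not possible.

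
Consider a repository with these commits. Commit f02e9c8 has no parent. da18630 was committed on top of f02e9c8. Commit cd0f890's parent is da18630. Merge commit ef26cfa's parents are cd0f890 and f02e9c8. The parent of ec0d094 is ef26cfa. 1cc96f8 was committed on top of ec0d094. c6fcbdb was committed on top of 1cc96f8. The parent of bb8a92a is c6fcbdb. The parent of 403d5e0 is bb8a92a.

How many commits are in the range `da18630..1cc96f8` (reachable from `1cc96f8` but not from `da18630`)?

4

Reachable from 1cc96f8: {1cc96f8, cd0f890, da18630, ec0d094, ef26cfa, f02e9c8}.
Reachable from da18630: {da18630, f02e9c8}.
In 1cc96f8's history but not da18630's: {1cc96f8, cd0f890, ec0d094, ef26cfa} — 4 commits.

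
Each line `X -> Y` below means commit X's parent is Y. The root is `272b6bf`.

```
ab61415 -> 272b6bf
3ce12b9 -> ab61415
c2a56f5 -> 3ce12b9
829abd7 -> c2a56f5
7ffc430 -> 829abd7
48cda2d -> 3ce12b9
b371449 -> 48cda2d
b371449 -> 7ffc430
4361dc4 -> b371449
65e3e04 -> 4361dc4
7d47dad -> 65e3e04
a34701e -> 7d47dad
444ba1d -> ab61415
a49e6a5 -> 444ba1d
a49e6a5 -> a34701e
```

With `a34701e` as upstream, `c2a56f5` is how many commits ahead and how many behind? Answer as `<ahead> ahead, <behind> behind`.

0 ahead, 8 behind

Reachable from c2a56f5: {272b6bf, 3ce12b9, ab61415, c2a56f5}.
Reachable from a34701e: {272b6bf, 3ce12b9, 4361dc4, 48cda2d, 65e3e04, 7d47dad, 7ffc430, 829abd7, a34701e, ab61415, b371449, c2a56f5}.
Only in c2a56f5's history (ahead): {} — 0.
Only in a34701e's history (behind): {4361dc4, 48cda2d, 65e3e04, 7d47dad, 7ffc430, 829abd7, a34701e, b371449} — 8.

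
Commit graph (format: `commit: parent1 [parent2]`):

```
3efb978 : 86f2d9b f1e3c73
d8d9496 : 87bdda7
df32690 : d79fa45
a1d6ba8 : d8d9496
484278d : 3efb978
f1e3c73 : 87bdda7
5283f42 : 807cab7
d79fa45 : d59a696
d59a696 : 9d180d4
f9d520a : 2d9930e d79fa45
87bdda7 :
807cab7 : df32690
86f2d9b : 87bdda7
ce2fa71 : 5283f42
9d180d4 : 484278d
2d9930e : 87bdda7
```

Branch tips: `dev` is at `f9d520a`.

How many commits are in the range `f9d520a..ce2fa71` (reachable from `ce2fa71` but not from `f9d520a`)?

4

Reachable from ce2fa71: {3efb978, 484278d, 5283f42, 807cab7, 86f2d9b, 87bdda7, 9d180d4, ce2fa71, d59a696, d79fa45, df32690, f1e3c73}.
Reachable from f9d520a: {2d9930e, 3efb978, 484278d, 86f2d9b, 87bdda7, 9d180d4, d59a696, d79fa45, f1e3c73, f9d520a}.
In ce2fa71's history but not f9d520a's: {5283f42, 807cab7, ce2fa71, df32690} — 4 commits.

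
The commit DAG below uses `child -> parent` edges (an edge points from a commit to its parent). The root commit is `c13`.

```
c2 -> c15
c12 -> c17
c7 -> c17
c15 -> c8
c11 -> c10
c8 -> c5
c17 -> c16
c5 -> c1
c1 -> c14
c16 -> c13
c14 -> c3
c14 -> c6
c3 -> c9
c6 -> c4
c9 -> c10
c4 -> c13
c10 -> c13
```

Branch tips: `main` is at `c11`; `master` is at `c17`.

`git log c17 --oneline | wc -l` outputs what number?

Walking parent pointers from c17: reachable set = {c13, c16, c17}.
That is 3 commits.

3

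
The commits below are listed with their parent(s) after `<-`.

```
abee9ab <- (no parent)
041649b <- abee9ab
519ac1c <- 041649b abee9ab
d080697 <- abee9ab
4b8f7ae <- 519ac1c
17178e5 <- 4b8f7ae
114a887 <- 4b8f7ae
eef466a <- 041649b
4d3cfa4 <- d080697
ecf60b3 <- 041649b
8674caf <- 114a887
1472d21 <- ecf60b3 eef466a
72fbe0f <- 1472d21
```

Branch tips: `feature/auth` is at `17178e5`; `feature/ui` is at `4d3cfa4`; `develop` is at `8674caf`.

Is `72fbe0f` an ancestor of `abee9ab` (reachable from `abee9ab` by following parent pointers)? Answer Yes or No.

Ancestors of abee9ab: {abee9ab}.
72fbe0f is not in that set, so it is not an ancestor of abee9ab.

No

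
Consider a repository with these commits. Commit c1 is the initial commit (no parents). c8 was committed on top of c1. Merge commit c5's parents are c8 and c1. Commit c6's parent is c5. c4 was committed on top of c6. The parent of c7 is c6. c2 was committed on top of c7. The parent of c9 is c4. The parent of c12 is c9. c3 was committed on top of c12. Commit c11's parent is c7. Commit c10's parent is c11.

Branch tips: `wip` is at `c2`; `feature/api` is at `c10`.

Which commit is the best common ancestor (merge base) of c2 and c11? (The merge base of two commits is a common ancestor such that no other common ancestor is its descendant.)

c7

Ancestors of c2: {c1, c2, c5, c6, c7, c8}.
Ancestors of c11: {c1, c11, c5, c6, c7, c8}.
Common ancestors: {c1, c5, c6, c7, c8}.
Among these, c7 is not an ancestor of any other common ancestor — it is the merge base.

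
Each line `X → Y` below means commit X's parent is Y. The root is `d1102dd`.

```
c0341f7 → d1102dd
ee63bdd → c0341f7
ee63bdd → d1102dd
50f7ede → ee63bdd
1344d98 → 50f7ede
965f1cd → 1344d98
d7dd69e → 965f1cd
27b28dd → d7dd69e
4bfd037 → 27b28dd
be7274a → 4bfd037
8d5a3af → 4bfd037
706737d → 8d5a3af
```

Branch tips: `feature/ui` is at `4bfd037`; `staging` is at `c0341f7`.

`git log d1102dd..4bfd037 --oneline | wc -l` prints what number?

8

Reachable from 4bfd037: {1344d98, 27b28dd, 4bfd037, 50f7ede, 965f1cd, c0341f7, d1102dd, d7dd69e, ee63bdd}.
Reachable from d1102dd: {d1102dd}.
In 4bfd037's history but not d1102dd's: {1344d98, 27b28dd, 4bfd037, 50f7ede, 965f1cd, c0341f7, d7dd69e, ee63bdd} — 8 commits.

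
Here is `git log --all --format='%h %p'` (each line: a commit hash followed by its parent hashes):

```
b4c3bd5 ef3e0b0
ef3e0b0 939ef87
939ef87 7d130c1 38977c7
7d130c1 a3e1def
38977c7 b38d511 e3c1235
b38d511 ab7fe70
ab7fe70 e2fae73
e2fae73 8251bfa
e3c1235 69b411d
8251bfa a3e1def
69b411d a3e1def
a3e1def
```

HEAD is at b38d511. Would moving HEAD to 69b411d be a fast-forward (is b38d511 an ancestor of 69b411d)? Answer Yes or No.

A fast-forward from b38d511 to 69b411d is possible iff b38d511 is an ancestor of 69b411d.
Ancestors of 69b411d: {69b411d, a3e1def}.
b38d511 is not among them, so fast-forward is not possible.

No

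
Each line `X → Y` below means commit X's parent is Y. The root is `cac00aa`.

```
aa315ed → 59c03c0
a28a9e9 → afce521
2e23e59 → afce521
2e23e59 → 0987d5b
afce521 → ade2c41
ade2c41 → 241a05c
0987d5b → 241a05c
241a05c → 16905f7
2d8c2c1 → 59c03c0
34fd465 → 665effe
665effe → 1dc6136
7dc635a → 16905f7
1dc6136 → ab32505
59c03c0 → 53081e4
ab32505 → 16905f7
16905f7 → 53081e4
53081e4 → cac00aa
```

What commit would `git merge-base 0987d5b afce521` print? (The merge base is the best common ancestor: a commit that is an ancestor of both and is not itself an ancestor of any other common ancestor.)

241a05c

Ancestors of 0987d5b: {0987d5b, 16905f7, 241a05c, 53081e4, cac00aa}.
Ancestors of afce521: {16905f7, 241a05c, 53081e4, ade2c41, afce521, cac00aa}.
Common ancestors: {16905f7, 241a05c, 53081e4, cac00aa}.
Among these, 241a05c is not an ancestor of any other common ancestor — it is the merge base.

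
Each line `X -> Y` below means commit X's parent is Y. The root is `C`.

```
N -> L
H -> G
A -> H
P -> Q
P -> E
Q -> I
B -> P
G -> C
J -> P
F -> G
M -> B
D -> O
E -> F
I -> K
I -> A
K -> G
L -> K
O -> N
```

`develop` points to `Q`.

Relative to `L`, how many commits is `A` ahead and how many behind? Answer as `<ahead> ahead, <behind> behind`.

2 ahead, 2 behind

Reachable from A: {A, C, G, H}.
Reachable from L: {C, G, K, L}.
Only in A's history (ahead): {A, H} — 2.
Only in L's history (behind): {K, L} — 2.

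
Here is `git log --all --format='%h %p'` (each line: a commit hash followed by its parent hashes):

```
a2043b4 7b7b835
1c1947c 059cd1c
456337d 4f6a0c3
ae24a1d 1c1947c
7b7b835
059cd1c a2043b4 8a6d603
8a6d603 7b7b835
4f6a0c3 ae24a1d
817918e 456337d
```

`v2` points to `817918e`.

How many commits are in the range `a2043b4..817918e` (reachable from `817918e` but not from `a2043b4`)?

Reachable from 817918e: {059cd1c, 1c1947c, 456337d, 4f6a0c3, 7b7b835, 817918e, 8a6d603, a2043b4, ae24a1d}.
Reachable from a2043b4: {7b7b835, a2043b4}.
In 817918e's history but not a2043b4's: {059cd1c, 1c1947c, 456337d, 4f6a0c3, 817918e, 8a6d603, ae24a1d} — 7 commits.

7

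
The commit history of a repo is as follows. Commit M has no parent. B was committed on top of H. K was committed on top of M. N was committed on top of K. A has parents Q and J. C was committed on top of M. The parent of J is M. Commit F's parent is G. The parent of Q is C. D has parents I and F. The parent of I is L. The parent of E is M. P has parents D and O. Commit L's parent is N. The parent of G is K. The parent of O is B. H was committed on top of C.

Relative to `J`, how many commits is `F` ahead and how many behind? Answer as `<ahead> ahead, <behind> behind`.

3 ahead, 1 behind

Reachable from F: {F, G, K, M}.
Reachable from J: {J, M}.
Only in F's history (ahead): {F, G, K} — 3.
Only in J's history (behind): {J} — 1.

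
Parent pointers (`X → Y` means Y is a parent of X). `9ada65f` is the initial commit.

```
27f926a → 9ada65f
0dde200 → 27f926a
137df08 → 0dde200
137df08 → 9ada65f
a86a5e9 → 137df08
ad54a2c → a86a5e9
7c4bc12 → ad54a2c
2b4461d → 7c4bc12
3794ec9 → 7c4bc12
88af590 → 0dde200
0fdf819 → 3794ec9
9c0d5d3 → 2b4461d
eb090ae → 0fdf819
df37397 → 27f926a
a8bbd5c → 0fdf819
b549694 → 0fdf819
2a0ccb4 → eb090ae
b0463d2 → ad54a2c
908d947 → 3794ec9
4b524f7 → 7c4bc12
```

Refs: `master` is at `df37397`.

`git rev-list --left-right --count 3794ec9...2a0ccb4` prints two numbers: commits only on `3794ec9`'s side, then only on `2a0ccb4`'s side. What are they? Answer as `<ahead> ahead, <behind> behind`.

Reachable from 3794ec9: {0dde200, 137df08, 27f926a, 3794ec9, 7c4bc12, 9ada65f, a86a5e9, ad54a2c}.
Reachable from 2a0ccb4: {0dde200, 0fdf819, 137df08, 27f926a, 2a0ccb4, 3794ec9, 7c4bc12, 9ada65f, a86a5e9, ad54a2c, eb090ae}.
Only in 3794ec9's history (ahead): {} — 0.
Only in 2a0ccb4's history (behind): {0fdf819, 2a0ccb4, eb090ae} — 3.

0 ahead, 3 behind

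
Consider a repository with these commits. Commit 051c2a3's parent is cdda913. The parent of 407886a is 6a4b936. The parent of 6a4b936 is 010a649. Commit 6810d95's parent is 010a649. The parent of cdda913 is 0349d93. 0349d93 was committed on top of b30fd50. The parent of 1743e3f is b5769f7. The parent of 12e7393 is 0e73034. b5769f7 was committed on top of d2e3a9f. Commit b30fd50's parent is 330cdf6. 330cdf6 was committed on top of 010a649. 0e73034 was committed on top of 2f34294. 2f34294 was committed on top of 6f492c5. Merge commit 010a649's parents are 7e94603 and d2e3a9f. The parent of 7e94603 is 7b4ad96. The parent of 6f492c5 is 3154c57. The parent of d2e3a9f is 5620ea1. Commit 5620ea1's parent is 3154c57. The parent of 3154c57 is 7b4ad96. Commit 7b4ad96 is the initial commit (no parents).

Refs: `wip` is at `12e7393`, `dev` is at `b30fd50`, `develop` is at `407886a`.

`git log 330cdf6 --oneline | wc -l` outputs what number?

7

Walking parent pointers from 330cdf6: reachable set = {010a649, 3154c57, 330cdf6, 5620ea1, 7b4ad96, 7e94603, d2e3a9f}.
That is 7 commits.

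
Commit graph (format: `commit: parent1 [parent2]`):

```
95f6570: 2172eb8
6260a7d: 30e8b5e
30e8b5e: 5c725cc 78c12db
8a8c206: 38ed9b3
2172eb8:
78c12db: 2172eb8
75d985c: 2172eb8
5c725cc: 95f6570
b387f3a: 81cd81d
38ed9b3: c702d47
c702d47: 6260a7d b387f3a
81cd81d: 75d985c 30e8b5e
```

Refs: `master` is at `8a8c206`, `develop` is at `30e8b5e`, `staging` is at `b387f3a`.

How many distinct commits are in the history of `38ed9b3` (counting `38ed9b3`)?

Walking parent pointers from 38ed9b3: reachable set = {2172eb8, 30e8b5e, 38ed9b3, 5c725cc, 6260a7d, 75d985c, 78c12db, 81cd81d, 95f6570, b387f3a, c702d47}.
That is 11 commits.

11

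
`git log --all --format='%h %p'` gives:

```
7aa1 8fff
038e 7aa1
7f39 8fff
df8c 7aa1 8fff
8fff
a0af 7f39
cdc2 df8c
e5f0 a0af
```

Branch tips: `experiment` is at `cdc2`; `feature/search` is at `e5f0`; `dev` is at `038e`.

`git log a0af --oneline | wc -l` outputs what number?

Walking parent pointers from a0af: reachable set = {7f39, 8fff, a0af}.
That is 3 commits.

3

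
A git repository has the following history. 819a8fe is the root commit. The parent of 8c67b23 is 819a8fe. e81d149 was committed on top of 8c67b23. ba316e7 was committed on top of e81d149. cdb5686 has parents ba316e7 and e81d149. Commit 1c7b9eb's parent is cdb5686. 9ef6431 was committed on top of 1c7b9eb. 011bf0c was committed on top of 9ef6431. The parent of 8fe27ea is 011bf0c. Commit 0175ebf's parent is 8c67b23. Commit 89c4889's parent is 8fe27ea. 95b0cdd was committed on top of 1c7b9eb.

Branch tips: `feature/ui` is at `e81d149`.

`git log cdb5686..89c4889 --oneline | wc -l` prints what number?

Reachable from 89c4889: {011bf0c, 1c7b9eb, 819a8fe, 89c4889, 8c67b23, 8fe27ea, 9ef6431, ba316e7, cdb5686, e81d149}.
Reachable from cdb5686: {819a8fe, 8c67b23, ba316e7, cdb5686, e81d149}.
In 89c4889's history but not cdb5686's: {011bf0c, 1c7b9eb, 89c4889, 8fe27ea, 9ef6431} — 5 commits.

5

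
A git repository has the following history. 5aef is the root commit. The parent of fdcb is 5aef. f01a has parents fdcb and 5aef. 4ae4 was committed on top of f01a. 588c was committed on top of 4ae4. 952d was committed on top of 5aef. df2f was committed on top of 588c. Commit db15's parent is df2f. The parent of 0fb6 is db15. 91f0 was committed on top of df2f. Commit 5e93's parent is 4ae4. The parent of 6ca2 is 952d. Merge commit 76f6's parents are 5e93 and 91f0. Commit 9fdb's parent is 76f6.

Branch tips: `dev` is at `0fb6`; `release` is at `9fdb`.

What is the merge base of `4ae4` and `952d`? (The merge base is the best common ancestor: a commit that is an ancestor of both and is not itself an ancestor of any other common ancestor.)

Ancestors of 4ae4: {4ae4, 5aef, f01a, fdcb}.
Ancestors of 952d: {5aef, 952d}.
Common ancestors: {5aef}.
The only common ancestor is 5aef, so it is the merge base.

5aef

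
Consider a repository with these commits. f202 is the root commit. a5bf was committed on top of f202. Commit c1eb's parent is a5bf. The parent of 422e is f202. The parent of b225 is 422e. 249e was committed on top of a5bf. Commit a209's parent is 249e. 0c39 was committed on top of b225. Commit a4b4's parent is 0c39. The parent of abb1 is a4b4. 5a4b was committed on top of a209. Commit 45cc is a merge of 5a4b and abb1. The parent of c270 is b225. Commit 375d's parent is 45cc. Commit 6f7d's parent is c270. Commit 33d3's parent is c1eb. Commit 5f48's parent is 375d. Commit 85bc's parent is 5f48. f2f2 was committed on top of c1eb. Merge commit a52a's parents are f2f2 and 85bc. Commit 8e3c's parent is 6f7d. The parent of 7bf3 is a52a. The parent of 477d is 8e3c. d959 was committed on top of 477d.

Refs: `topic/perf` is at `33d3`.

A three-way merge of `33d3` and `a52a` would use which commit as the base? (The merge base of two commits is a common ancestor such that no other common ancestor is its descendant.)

Ancestors of 33d3: {33d3, a5bf, c1eb, f202}.
Ancestors of a52a: {0c39, 249e, 375d, 422e, 45cc, 5a4b, 5f48, 85bc, a209, a4b4, a52a, a5bf, abb1, b225, c1eb, f202, f2f2}.
Common ancestors: {a5bf, c1eb, f202}.
Among these, c1eb is not an ancestor of any other common ancestor — it is the merge base.

c1eb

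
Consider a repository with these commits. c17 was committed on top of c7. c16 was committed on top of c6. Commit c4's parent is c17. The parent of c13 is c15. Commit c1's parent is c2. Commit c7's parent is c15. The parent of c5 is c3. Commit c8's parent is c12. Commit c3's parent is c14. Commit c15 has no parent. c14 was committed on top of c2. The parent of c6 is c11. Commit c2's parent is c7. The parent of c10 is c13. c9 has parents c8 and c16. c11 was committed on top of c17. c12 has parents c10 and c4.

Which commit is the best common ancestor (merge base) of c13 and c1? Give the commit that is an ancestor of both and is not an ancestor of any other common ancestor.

Ancestors of c13: {c13, c15}.
Ancestors of c1: {c1, c15, c2, c7}.
Common ancestors: {c15}.
The only common ancestor is c15, so it is the merge base.

c15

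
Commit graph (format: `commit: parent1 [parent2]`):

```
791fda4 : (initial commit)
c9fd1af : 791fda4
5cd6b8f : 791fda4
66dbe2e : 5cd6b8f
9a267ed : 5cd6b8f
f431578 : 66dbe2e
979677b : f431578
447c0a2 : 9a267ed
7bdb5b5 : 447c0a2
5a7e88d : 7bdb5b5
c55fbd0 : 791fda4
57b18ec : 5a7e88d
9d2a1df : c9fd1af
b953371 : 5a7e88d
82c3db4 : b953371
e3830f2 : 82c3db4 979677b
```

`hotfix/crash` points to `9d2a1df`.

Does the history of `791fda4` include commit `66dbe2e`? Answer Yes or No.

No

Ancestors of 791fda4: {791fda4}.
66dbe2e is not in that set, so it is not an ancestor of 791fda4.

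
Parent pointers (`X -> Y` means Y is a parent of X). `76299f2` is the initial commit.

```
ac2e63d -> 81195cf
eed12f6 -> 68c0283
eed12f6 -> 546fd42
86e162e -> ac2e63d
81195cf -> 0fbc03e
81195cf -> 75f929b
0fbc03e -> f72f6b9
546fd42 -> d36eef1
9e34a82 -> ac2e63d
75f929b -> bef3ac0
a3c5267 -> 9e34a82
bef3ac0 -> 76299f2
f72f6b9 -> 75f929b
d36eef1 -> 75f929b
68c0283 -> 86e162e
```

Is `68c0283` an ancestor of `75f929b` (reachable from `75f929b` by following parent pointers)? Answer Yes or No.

Ancestors of 75f929b: {75f929b, 76299f2, bef3ac0}.
68c0283 is not in that set, so it is not an ancestor of 75f929b.

No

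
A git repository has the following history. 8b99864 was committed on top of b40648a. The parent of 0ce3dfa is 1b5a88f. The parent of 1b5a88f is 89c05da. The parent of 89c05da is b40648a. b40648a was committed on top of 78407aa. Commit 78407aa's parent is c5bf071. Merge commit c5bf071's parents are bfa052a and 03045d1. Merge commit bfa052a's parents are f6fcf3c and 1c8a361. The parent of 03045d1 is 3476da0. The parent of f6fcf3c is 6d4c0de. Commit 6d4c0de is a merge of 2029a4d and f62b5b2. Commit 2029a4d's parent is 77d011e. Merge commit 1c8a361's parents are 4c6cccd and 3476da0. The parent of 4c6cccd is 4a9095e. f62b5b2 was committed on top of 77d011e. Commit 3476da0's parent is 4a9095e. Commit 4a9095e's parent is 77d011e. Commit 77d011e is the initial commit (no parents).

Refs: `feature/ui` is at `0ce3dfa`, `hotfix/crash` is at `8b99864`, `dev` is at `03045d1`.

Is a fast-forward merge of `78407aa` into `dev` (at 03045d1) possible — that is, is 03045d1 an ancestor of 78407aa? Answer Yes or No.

Yes

A fast-forward from 03045d1 to 78407aa is possible iff 03045d1 is an ancestor of 78407aa.
Ancestors of 78407aa: {03045d1, 1c8a361, 2029a4d, 3476da0, 4a9095e, 4c6cccd, 6d4c0de, 77d011e, 78407aa, bfa052a, c5bf071, f62b5b2, f6fcf3c}.
03045d1 is among them, so fast-forward is possible.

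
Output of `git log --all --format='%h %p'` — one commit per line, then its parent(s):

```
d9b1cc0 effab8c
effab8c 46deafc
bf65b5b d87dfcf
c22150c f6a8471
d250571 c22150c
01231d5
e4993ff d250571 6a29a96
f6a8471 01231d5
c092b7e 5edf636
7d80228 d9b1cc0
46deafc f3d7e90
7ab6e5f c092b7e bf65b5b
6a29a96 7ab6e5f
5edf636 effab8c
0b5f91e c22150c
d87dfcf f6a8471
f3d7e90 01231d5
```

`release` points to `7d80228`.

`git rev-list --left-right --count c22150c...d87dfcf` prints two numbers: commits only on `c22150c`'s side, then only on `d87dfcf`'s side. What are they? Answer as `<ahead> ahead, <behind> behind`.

Reachable from c22150c: {01231d5, c22150c, f6a8471}.
Reachable from d87dfcf: {01231d5, d87dfcf, f6a8471}.
Only in c22150c's history (ahead): {c22150c} — 1.
Only in d87dfcf's history (behind): {d87dfcf} — 1.

1 ahead, 1 behind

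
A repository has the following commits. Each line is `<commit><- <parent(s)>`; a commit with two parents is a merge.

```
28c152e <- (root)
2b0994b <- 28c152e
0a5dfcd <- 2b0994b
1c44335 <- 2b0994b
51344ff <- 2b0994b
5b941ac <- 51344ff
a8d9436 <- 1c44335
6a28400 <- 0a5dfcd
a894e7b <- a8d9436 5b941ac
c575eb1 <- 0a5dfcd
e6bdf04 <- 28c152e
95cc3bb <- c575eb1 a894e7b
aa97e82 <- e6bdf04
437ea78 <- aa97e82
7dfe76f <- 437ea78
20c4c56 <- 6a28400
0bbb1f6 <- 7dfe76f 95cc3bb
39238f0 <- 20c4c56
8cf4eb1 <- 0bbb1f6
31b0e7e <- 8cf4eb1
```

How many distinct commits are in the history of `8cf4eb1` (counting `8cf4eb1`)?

16

Walking parent pointers from 8cf4eb1: reachable set = {0a5dfcd, 0bbb1f6, 1c44335, 28c152e, 2b0994b, 437ea78, 51344ff, 5b941ac, 7dfe76f, 8cf4eb1, 95cc3bb, a894e7b, a8d9436, aa97e82, c575eb1, e6bdf04}.
That is 16 commits.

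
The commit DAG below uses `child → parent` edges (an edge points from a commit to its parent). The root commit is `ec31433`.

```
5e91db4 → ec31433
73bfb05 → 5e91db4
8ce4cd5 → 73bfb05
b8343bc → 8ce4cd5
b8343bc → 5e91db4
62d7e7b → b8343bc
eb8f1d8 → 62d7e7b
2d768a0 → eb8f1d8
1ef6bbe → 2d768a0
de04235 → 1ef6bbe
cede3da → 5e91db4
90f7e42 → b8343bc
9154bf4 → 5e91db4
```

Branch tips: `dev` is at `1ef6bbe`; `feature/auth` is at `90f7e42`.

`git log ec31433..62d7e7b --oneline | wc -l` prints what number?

5

Reachable from 62d7e7b: {5e91db4, 62d7e7b, 73bfb05, 8ce4cd5, b8343bc, ec31433}.
Reachable from ec31433: {ec31433}.
In 62d7e7b's history but not ec31433's: {5e91db4, 62d7e7b, 73bfb05, 8ce4cd5, b8343bc} — 5 commits.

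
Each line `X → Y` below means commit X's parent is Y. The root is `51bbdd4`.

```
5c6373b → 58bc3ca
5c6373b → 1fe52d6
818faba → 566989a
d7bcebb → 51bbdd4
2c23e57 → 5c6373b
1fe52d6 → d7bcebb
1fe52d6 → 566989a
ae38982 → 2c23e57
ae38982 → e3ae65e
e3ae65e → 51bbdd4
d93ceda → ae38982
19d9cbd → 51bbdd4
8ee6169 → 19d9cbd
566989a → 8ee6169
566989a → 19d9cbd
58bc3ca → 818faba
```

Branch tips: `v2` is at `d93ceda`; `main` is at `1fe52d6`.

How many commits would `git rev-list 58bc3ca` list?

Walking parent pointers from 58bc3ca: reachable set = {19d9cbd, 51bbdd4, 566989a, 58bc3ca, 818faba, 8ee6169}.
That is 6 commits.

6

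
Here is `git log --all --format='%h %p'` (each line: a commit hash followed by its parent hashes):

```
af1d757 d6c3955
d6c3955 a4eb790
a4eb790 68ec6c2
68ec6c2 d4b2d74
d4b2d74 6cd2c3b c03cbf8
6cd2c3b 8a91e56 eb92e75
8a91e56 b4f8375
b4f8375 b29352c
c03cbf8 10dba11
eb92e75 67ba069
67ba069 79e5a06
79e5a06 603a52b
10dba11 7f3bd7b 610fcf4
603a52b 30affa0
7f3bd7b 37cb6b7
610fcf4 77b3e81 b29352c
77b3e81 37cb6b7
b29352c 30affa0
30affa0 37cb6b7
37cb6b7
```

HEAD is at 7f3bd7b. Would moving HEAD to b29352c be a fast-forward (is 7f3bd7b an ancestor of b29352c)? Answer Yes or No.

A fast-forward from 7f3bd7b to b29352c is possible iff 7f3bd7b is an ancestor of b29352c.
Ancestors of b29352c: {30affa0, 37cb6b7, b29352c}.
7f3bd7b is not among them, so fast-forward is not possible.

No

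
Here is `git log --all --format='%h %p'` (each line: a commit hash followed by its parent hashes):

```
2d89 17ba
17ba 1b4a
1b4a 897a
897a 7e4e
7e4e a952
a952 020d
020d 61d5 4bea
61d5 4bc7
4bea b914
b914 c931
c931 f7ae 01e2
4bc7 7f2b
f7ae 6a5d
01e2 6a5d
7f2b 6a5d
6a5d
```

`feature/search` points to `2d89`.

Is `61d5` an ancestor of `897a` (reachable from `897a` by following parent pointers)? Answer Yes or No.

Ancestors of 897a (commits reachable by following parents): {01e2, 020d, 4bc7, 4bea, 61d5, 6a5d, 7e4e, 7f2b, 897a, a952, b914, c931, f7ae}.
61d5 is in that set, so it is an ancestor of 897a.

Yes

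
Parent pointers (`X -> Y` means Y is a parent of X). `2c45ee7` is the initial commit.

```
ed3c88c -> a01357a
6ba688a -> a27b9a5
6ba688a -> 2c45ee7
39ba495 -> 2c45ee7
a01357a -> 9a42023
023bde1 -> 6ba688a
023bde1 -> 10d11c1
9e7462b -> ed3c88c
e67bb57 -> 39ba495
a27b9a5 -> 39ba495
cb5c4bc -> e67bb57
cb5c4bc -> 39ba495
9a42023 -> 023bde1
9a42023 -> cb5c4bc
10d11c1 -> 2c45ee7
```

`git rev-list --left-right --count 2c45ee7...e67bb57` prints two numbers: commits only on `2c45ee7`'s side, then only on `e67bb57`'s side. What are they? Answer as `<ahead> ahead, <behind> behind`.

0 ahead, 2 behind

Reachable from 2c45ee7: {2c45ee7}.
Reachable from e67bb57: {2c45ee7, 39ba495, e67bb57}.
Only in 2c45ee7's history (ahead): {} — 0.
Only in e67bb57's history (behind): {39ba495, e67bb57} — 2.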